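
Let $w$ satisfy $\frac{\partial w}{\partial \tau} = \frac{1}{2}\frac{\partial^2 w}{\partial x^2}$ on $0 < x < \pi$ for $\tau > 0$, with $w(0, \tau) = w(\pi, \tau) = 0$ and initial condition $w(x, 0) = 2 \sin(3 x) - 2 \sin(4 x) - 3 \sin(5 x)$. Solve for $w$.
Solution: Separating variables: $w = \sum c_n e^{-n^2\tau/2} \sin(nx)$. From $w(x,0) = 2 \sin(3 x) - 2 \sin(4 x) - 3 \sin(5 x)$: $c_3=2, c_4=-2, c_5=-3$.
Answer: $w(x, \tau) = -2 e^{-8 \tau} \sin(4 x) + 2 e^{-9 \tau/2} \sin(3 x) - 3 e^{-25 \tau/2} \sin(5 x)$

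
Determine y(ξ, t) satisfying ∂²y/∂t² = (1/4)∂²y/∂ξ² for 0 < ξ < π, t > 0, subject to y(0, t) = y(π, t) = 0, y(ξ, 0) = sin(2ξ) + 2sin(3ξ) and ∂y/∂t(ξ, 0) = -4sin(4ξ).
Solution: Using separation of variables y = X(ξ)T(t):
Eigenfunctions: sin(nξ), n = 1, 2, 3, ...
General solution: y(ξ, t) = Σ [A_n cos(n t/2) + B_n sin(n t/2)] sin(nξ)
From y(ξ,0) = sin(2ξ) + 2sin(3ξ): A_2=1, A_3=2. From y_t(ξ,0) = -4sin(4ξ), using y_t(ξ,0) = Σ ω_n B_n sin(nξ) with ω_n = n/2: B_4 = (-4)/2 = -2.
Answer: y(ξ, t) = -2sin(2t)sin(4ξ) + sin(2ξ)cos(t) + 2sin(3ξ)cos(3t/2)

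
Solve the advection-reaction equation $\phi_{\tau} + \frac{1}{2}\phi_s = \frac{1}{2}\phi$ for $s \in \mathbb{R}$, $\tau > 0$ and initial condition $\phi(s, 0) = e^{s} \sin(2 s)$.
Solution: Substitute $\phi = e^{s}u$, i.e. $u = e^{-s}\phi$.
By the product rule, $\phi_s = e^{s}(u_s + u)$, $\phi_{\tau} = e^{s}u_{\tau}$.
Substituting into the PDE and dividing by $e^{s}$: $u_{\tau} + \frac{1}{2}(u_s + u) = \frac{1}{2}u$.
The lower-order terms cancel, leaving the standard advection equation $u_{\tau} + \frac{1}{2}u_s = 0$.
Initial data for $u$: $u(s,0) = e^{-s}\phi(s,0) = \sin(2 s)$.
Solve for $u$:
  By method of characteristics (waves move right with speed 1/2):
  Along characteristics $s - \frac{1}{2}\tau =$ const, $u$ is constant, so $u(s,\tau) = f(s - \frac{1}{2}\tau)$ with $f = u( \cdot , 0)$.
Hence $u(s,\tau) = \sin(2 s - \tau)$.
Transform back: $\phi(s,\tau) = e^{s}u(s,\tau)$.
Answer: $\phi(s, \tau) = - e^{s} \sin(\tau - 2 s)$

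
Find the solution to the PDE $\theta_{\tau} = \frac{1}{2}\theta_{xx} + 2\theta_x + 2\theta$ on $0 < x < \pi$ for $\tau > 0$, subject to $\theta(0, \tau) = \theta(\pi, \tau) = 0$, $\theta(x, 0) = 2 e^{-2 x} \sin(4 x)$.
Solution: Substitute $\theta = e^{-2x}u$.
Then $\theta_x = e^{-2x}(u_x - 2u)$, $\theta_{xx} = e^{-2x}(u_{xx} - 4u_x + 4u)$, $\theta_{\tau} = e^{-2x}u_{\tau}$; substituting and dividing by $e^{-2x}$, the lower-order terms cancel: $u_{\tau} = \frac{1}{2}u_{xx}$ (standard heat equation).
Data for $u$: $u(x,0) = e^{2x}\theta(x,0) = 2 \sin(4 x)$. The boundary conditions carry over: $u(0,\tau) = u(\pi,\tau) = 0$.
Separating variables: $u = \sum c_n e^{-n^2\tau/2} \sin(nx)$. From $u(x,0) = 2 \sin(4 x)$: $c_4=2$.
So $u(x,\tau) = 2 e^{-8 \tau} \sin(4 x)$, and $\theta(x,\tau) = e^{-2x}u(x,\tau)$.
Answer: $\theta(x, \tau) = 2 e^{-8 \tau} e^{-2 x} \sin(4 x)$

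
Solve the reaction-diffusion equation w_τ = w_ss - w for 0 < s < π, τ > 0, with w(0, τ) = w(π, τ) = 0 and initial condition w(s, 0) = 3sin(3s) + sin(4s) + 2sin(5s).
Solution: Substitute w = exp(-τ)u, i.e. u = exp(τ)w.
By the product rule, w_τ = exp(-τ)(u_τ - u), w_ss = exp(-τ)u_ss.
Substituting into the PDE and dividing by exp(-τ): u_τ - u = u_ss - u.
The lower-order terms cancel, leaving the standard heat equation u_τ = u_ss.
Initial data for u: u(s,0) = w(s,0) = 3sin(3s) + sin(4s) + 2sin(5s). The boundary conditions carry over: u(0,τ) = u(π,τ) = 0.
Solve for u:
  Using separation of variables u = X(s)T(τ):
  Eigenfunctions: sin(ns), n = 1, 2, 3, ...
  General solution: u(s, τ) = Σ c_n sin(ns) exp(-n² τ)
  Matching u(s,0) = 3sin(3s) + sin(4s) + 2sin(5s) term by term: c_3=3, c_4=1, c_5=2.
Hence u(s,τ) = 3exp(-9τ)sin(3s) + exp(-16τ)sin(4s) + 2exp(-25τ)sin(5s).
Transform back: w(s,τ) = exp(-τ)u(s,τ).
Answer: w(s, τ) = 3exp(-10τ)sin(3s) + exp(-17τ)sin(4s) + 2exp(-26τ)sin(5s)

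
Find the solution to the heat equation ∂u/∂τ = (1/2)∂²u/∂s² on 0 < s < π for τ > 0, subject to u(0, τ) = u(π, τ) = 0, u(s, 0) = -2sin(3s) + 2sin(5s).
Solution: Separating variables: u = Σ c_n exp(-n²τ/2) sin(ns). From u(s,0) = -2sin(3s) + 2sin(5s): c_3=-2, c_5=2.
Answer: u(s, τ) = -2exp(-9τ/2)sin(3s) + 2exp(-25τ/2)sin(5s)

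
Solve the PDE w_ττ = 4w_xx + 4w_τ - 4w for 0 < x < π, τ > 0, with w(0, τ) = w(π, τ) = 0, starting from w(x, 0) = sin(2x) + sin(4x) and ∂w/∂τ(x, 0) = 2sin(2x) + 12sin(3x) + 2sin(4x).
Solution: Substitute w = exp(2τ)u.
Then w_τ = exp(2τ)(u_τ + 2u), w_ττ = exp(2τ)(u_ττ + 4u_τ + 4u), w_xx = exp(2τ)u_xx; substituting and dividing by exp(2τ), the lower-order terms cancel: u_ττ = 4u_xx (standard wave equation).
Data for u: u(x,0) = w(x,0) = sin(2x) + sin(4x); u_τ(x,0) = w_τ(x,0) - 2w(x,0) = 12sin(3x). The boundary conditions carry over: u(0,τ) = u(π,τ) = 0.
Separating variables: u = Σ [A_n cos(ω_n τ) + B_n sin(ω_n τ)] sin(nx), ω_n = 2n. From ICs (B_n = velocity coefficient / ω_n): A_2=1, A_4=1, B_3=2.
So u(x,τ) = sin(2x)cos(4τ) + 2sin(3x)sin(6τ) + sin(4x)cos(8τ), and w(x,τ) = exp(2τ)u(x,τ).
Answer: w(x, τ) = exp(2τ)sin(2x)cos(4τ) + 2exp(2τ)sin(3x)sin(6τ) + exp(2τ)sin(4x)cos(8τ)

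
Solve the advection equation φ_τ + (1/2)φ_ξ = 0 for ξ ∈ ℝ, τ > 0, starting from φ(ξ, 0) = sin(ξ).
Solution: By characteristics (dξ/dτ = 1/2), φ(ξ,τ) = f(ξ - (1/2)τ) with f = φ(·, 0).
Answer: φ(ξ, τ) = sin(ξ - τ/2)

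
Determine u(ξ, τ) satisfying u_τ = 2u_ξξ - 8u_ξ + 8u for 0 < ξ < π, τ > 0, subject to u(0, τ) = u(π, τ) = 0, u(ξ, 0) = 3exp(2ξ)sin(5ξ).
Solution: Substitute u = exp(2ξ)w, i.e. w = exp(-2ξ)u.
By the product rule, u_ξ = exp(2ξ)(w_ξ + 2w), u_ξξ = exp(2ξ)(w_ξξ + 4w_ξ + 4w), u_τ = exp(2ξ)w_τ.
Substituting into the PDE and dividing by exp(2ξ): w_τ = 2(w_ξξ + 4w_ξ + 4w) - 8(w_ξ + 2w) + 8w.
The lower-order terms cancel, leaving the standard heat equation w_τ = 2w_ξξ.
Initial data for w: w(ξ,0) = exp(-2ξ)u(ξ,0) = 3sin(5ξ). The boundary conditions carry over: w(0,τ) = w(π,τ) = 0.
Solve for w:
  Using separation of variables w = X(ξ)T(τ):
  Eigenfunctions: sin(nξ), n = 1, 2, 3, ...
  General solution: w(ξ, τ) = Σ c_n sin(nξ) exp(-2n² τ)
  Matching w(ξ,0) = 3sin(5ξ) term by term: c_5=3.
Hence w(ξ,τ) = 3exp(-50τ)sin(5ξ).
Transform back: u(ξ,τ) = exp(2ξ)w(ξ,τ).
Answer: u(ξ, τ) = 3exp(2ξ)exp(-50τ)sin(5ξ)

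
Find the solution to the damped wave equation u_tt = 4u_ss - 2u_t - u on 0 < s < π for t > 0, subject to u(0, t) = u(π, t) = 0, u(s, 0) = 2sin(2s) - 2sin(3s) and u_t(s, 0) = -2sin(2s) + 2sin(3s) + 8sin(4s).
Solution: Substitute u = exp(-t)w, i.e. w = exp(t)u.
By the product rule, u_t = exp(-t)(w_t - w), u_tt = exp(-t)(w_tt - 2w_t + w), u_ss = exp(-t)w_ss.
Substituting into the PDE and dividing by exp(-t): w_tt - 2w_t + w = 4w_ss - 2(w_t - w) - w.
The lower-order terms cancel, leaving the standard wave equation w_tt = 4w_ss.
Initial data for w: w(s,0) = u(s,0) = 2sin(2s) - 2sin(3s); w_t(s,0) = u_t(s,0) + u(s,0) = 8sin(4s). The boundary conditions carry over: w(0,t) = w(π,t) = 0.
Solve for w:
  Using separation of variables w = X(s)T(t):
  Eigenfunctions: sin(ns), n = 1, 2, 3, ...
  General solution: w(s, t) = Σ [A_n cos(2n t) + B_n sin(2n t)] sin(ns)
  From w(s,0) = 2sin(2s) - 2sin(3s): A_2=2, A_3=-2. From w_t(s,0) = 8sin(4s), using w_t(s,0) = Σ ω_n B_n sin(ns) with ω_n = 2n: B_4 = 8/8 = 1.
Hence w(s,t) = 2sin(2s)cos(4t) - 2sin(3s)cos(6t) + sin(4s)sin(8t).
Transform back: u(s,t) = exp(-t)w(s,t).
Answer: u(s, t) = 2exp(-t)sin(2s)cos(4t) - 2exp(-t)sin(3s)cos(6t) + exp(-t)sin(4s)sin(8t)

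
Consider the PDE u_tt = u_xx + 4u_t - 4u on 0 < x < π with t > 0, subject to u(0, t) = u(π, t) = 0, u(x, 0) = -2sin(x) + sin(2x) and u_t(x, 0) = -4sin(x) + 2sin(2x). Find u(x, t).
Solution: Substitute u = exp(2t)w.
Then u_t = exp(2t)(w_t + 2w), u_tt = exp(2t)(w_tt + 4w_t + 4w), u_xx = exp(2t)w_xx; substituting and dividing by exp(2t), the lower-order terms cancel: w_tt = w_xx (standard wave equation).
Data for w: w(x,0) = u(x,0) = -2sin(x) + sin(2x); w_t(x,0) = u_t(x,0) - 2u(x,0) = 0. The boundary conditions carry over: w(0,t) = w(π,t) = 0.
Separating variables: w = Σ [A_n cos(ω_n t) + B_n sin(ω_n t)] sin(nx), ω_n = n. From ICs: A_1=-2, A_2=1.
So w(x,t) = -2sin(x)cos(t) + sin(2x)cos(2t), and u(x,t) = exp(2t)w(x,t).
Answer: u(x, t) = -2exp(2t)sin(x)cos(t) + exp(2t)sin(2x)cos(2t)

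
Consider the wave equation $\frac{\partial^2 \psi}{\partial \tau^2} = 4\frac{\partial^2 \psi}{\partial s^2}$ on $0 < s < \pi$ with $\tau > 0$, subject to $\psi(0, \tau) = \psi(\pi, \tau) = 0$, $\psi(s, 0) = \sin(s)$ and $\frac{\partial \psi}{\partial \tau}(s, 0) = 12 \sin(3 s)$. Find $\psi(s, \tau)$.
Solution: Using separation of variables $\psi = X(s)T(\tau)$:
Eigenfunctions: $\sin(ns)$, $n = 1, 2, 3, \ldots$
General solution: $\psi(s, \tau) = \sum [A_n \cos(2n \tau) + B_n \sin(2n \tau)] \sin(ns)$
From $\psi(s,0) = \sin(s)$: $A_1=1$. From $\psi_{\tau}(s,0) = 12 \sin(3 s)$, using $\psi_{\tau}(s,0) = \sum \omega_n B_n \sin(ns)$ with $\omega_n = 2n$: $B_3 = 12/6 = 2$.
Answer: $\psi(s, \tau) = 2 \sin(6 \tau) \sin(3 s) + \sin(s) \cos(2 \tau)$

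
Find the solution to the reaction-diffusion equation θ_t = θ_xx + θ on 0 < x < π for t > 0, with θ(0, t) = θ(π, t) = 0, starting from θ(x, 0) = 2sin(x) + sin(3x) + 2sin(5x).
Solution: Substitute θ = exp(t)u, i.e. u = exp(-t)θ.
By the product rule, θ_t = exp(t)(u_t + u), θ_xx = exp(t)u_xx.
Substituting into the PDE and dividing by exp(t): u_t + u = u_xx + u.
The lower-order terms cancel, leaving the standard heat equation u_t = u_xx.
Initial data for u: u(x,0) = θ(x,0) = 2sin(x) + sin(3x) + 2sin(5x). The boundary conditions carry over: u(0,t) = u(π,t) = 0.
Solve for u:
  Using separation of variables u = X(x)G(t):
  Eigenfunctions: sin(nx), n = 1, 2, 3, ...
  General solution: u(x, t) = Σ c_n sin(nx) exp(-n² t)
  Matching u(x,0) = 2sin(x) + sin(3x) + 2sin(5x) term by term: c_1=2, c_3=1, c_5=2.
Hence u(x,t) = 2exp(-t)sin(x) + exp(-9t)sin(3x) + 2exp(-25t)sin(5x).
Transform back: θ(x,t) = exp(t)u(x,t).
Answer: θ(x, t) = 2sin(x) + exp(-8t)sin(3x) + 2exp(-24t)sin(5x)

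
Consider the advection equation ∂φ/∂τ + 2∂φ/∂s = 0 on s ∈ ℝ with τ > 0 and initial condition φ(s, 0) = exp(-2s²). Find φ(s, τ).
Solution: By characteristics (ds/dτ = 2), φ(s,τ) = f(s - 2τ) with f = φ(·, 0).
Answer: φ(s, τ) = exp(-2(s - 2τ)²)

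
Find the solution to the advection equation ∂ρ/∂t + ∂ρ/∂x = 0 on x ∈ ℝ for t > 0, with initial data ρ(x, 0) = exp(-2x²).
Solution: By method of characteristics (waves move right with speed 1):
Along characteristics x - t = const, ρ is constant, so ρ(x,t) = f(x - t) with f = ρ(·, 0).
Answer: ρ(x, t) = exp(-2(-t + x)²)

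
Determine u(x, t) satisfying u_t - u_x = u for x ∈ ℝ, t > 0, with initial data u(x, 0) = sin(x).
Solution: Substitute u = exp(t)w.
Then u_t = exp(t)(w_t + w), u_x = exp(t)w_x; substituting and dividing by exp(t), the lower-order terms cancel: w_t - w_x = 0 (standard advection equation).
Data for w: w(x,0) = u(x,0) = sin(x).
By characteristics (dx/dt = -1), w(x,t) = f(x + t) with f = w(·, 0).
So w(x,t) = sin(t + x), and u(x,t) = exp(t)w(x,t).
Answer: u(x, t) = exp(t)sin(t + x)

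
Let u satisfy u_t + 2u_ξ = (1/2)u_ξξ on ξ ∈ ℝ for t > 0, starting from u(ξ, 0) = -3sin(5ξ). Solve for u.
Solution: Moving frame: η = ξ - 2t, σ = t, u = w(η,σ), so u_t = w_σ - 2w_η and u_ξξ = w_ηη.
Hence u_t + 2u_ξ = w_σ and the PDE becomes the heat equation w_σ = (1/2)w_ηη on η ∈ ℝ.
Initial data: w(η,0) = u(η,0) = -3sin(5η). Each mode sin(nη) decays as exp(-n²σ/2) on ℝ, so w(η,σ) = Σ c_n exp(-n²σ/2) sin(nη) with c_5=-3: w(η,σ) = -3exp(-25σ/2)sin(5η).
Substituting back: u(ξ,t) = w(ξ - 2t, t).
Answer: u(ξ, t) = 3exp(-25t/2)sin(10t - 5ξ)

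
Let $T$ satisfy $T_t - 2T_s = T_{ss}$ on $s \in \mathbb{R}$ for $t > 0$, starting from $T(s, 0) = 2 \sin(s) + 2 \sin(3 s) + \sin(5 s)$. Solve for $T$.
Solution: Moving frame: $\eta = s + 2t$, $\sigma = t$, $T = u(\eta,\sigma)$, so $T_t = u_{\sigma} + 2u_{\eta}$ and $T_{ss} = u_{\eta\eta}$.
Hence $T_t - 2T_s = u_{\sigma}$ and the PDE becomes the heat equation $u_{\sigma} = u_{\eta\eta}$ on $\eta \in \mathbb{R}$.
Initial data: $u(\eta,0) = T(\eta,0) = 2 \sin(\eta) + 2 \sin(3 \eta) + \sin(5 \eta)$. Each mode $\sin(n\eta)$ decays as $e^{-n^2\sigma}$ on $\mathbb{R}$, so $u(\eta,\sigma) = \sum c_n e^{-n^2\sigma} \sin(n\eta)$ with $c_1=2, c_3=2, c_5=1$: $u(\eta,\sigma) = 2 e^{-\sigma} \sin(\eta) + 2 e^{-9 \sigma} \sin(3 \eta) + e^{-25 \sigma} \sin(5 \eta)$.
Substituting back: $T(s,t) = u(s + 2t, t)$.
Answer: $T(s, t) = 2 e^{-t} \sin(s + 2 t) + 2 e^{-9 t} \sin(3 s + 6 t) + e^{-25 t} \sin(5 s + 10 t)$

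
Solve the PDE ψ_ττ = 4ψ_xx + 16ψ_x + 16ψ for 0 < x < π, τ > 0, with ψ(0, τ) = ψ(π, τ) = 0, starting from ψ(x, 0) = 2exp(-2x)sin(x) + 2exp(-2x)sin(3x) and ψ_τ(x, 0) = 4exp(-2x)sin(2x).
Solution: Substitute ψ = exp(-2x)u.
Then ψ_x = exp(-2x)(u_x - 2u), ψ_xx = exp(-2x)(u_xx - 4u_x + 4u), ψ_ττ = exp(-2x)u_ττ; substituting and dividing by exp(-2x), the lower-order terms cancel: u_ττ = 4u_xx (standard wave equation).
Data for u: u(x,0) = exp(2x)ψ(x,0) = 2sin(x) + 2sin(3x); u_τ(x,0) = exp(2x)ψ_τ(x,0) = 4sin(2x). The boundary conditions carry over: u(0,τ) = u(π,τ) = 0.
Separating variables: u = Σ [A_n cos(ω_n τ) + B_n sin(ω_n τ)] sin(nx), ω_n = 2n. From ICs (B_n = velocity coefficient / ω_n): A_1=2, A_3=2, B_2=1.
So u(x,τ) = 2sin(x)cos(2τ) + sin(2x)sin(4τ) + 2sin(3x)cos(6τ), and ψ(x,τ) = exp(-2x)u(x,τ).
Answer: ψ(x, τ) = 2exp(-2x)sin(x)cos(2τ) + exp(-2x)sin(2x)sin(4τ) + 2exp(-2x)sin(3x)cos(6τ)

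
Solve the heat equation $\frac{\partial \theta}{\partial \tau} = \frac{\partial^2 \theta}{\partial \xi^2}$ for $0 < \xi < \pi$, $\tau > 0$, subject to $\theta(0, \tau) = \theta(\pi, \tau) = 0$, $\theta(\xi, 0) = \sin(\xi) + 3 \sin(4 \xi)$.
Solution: Separating variables: $\theta = \sum c_n e^{-n^2\tau} \sin(n\xi)$. From $\theta(\xi,0) = \sin(\xi) + 3 \sin(4 \xi)$: $c_1=1, c_4=3$.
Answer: $\theta(\xi, \tau) = e^{-\tau} \sin(\xi) + 3 e^{-16 \tau} \sin(4 \xi)$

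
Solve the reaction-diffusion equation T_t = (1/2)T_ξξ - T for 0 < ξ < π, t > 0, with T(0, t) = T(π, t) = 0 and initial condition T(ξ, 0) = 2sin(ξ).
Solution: Substitute T = exp(-t)u, i.e. u = exp(t)T.
By the product rule, T_t = exp(-t)(u_t - u), T_ξξ = exp(-t)u_ξξ.
Substituting into the PDE and dividing by exp(-t): u_t - u = (1/2)u_ξξ - u.
The lower-order terms cancel, leaving the standard heat equation u_t = (1/2)u_ξξ.
Initial data for u: u(ξ,0) = T(ξ,0) = 2sin(ξ). The boundary conditions carry over: u(0,t) = u(π,t) = 0.
Solve for u:
  Using separation of variables u = X(ξ)G(t):
  Eigenfunctions: sin(nξ), n = 1, 2, 3, ...
  General solution: u(ξ, t) = Σ c_n sin(nξ) exp(-n² t/2)
  Matching u(ξ,0) = 2sin(ξ) term by term: c_1=2.
Hence u(ξ,t) = 2exp(-t/2)sin(ξ).
Transform back: T(ξ,t) = exp(-t)u(ξ,t).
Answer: T(ξ, t) = 2exp(-3t/2)sin(ξ)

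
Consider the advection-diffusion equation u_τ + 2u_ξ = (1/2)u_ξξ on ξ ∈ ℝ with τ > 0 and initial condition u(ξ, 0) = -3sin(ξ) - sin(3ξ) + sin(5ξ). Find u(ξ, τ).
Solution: Moving frame: η = ξ - 2τ, σ = τ, u = w(η,σ), so u_τ = w_σ - 2w_η and u_ξξ = w_ηη.
Hence u_τ + 2u_ξ = w_σ and the PDE becomes the heat equation w_σ = (1/2)w_ηη on η ∈ ℝ.
Initial data: w(η,0) = u(η,0) = -3sin(η) - sin(3η) + sin(5η). Each mode sin(nη) decays as exp(-n²σ/2) on ℝ, so w(η,σ) = Σ c_n exp(-n²σ/2) sin(nη) with c_1=-3, c_3=-1, c_5=1: w(η,σ) = -3exp(-σ/2)sin(η) - exp(-9σ/2)sin(3η) + exp(-25σ/2)sin(5η).
Substituting back: u(ξ,τ) = w(ξ - 2τ, τ).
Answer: u(ξ, τ) = -3exp(-τ/2)sin(ξ - 2τ) - exp(-9τ/2)sin(3ξ - 6τ) + exp(-25τ/2)sin(5ξ - 10τ)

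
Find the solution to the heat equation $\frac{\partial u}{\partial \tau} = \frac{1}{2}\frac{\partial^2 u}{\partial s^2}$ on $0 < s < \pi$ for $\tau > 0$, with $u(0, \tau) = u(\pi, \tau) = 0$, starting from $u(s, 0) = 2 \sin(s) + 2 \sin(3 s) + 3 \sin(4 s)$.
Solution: Separating variables: $u = \sum c_n e^{-n^2\tau/2} \sin(ns)$. From $u(s,0) = 2 \sin(s) + 2 \sin(3 s) + 3 \sin(4 s)$: $c_1=2, c_3=2, c_4=3$.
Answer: $u(s, \tau) = 3 e^{-8 \tau} \sin(4 s) + 2 e^{-\tau/2} \sin(s) + 2 e^{-9 \tau/2} \sin(3 s)$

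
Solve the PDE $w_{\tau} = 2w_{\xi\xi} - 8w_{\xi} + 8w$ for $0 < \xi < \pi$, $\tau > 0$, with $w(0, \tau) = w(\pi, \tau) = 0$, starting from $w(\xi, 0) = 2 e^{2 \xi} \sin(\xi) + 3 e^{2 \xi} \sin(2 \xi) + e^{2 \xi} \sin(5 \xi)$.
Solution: Substitute $w = e^{2\xi}u$.
Then $w_{\xi} = e^{2\xi}(u_{\xi} + 2u)$, $w_{\xi\xi} = e^{2\xi}(u_{\xi\xi} + 4u_{\xi} + 4u)$, $w_{\tau} = e^{2\xi}u_{\tau}$; substituting and dividing by $e^{2\xi}$, the lower-order terms cancel: $u_{\tau} = 2u_{\xi\xi}$ (standard heat equation).
Data for $u$: $u(\xi,0) = e^{-2\xi}w(\xi,0) = 2 \sin(\xi) + 3 \sin(2 \xi) + \sin(5 \xi)$. The boundary conditions carry over: $u(0,\tau) = u(\pi,\tau) = 0$.
Separating variables: $u = \sum c_n e^{-2n^2\tau} \sin(n\xi)$. From $u(\xi,0) = 2 \sin(\xi) + 3 \sin(2 \xi) + \sin(5 \xi)$: $c_1=2, c_2=3, c_5=1$.
So $u(\xi,\tau) = 2 e^{-2 \tau} \sin(\xi) + 3 e^{-8 \tau} \sin(2 \xi) + e^{-50 \tau} \sin(5 \xi)$, and $w(\xi,\tau) = e^{2\xi}u(\xi,\tau)$.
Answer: $w(\xi, \tau) = 2 e^{-2 \tau} e^{2 \xi} \sin(\xi) + 3 e^{-8 \tau} e^{2 \xi} \sin(2 \xi) + e^{-50 \tau} e^{2 \xi} \sin(5 \xi)$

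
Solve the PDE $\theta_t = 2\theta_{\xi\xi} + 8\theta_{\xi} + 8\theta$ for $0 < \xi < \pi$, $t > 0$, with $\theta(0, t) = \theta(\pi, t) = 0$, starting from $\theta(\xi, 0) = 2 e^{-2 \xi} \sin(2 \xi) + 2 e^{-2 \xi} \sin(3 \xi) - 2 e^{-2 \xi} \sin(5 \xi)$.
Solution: Substitute $\theta = e^{-2\xi}u$, i.e. $u = e^{2\xi}\theta$.
By the product rule, $\theta_{\xi} = e^{-2\xi}(u_{\xi} - 2u)$, $\theta_{\xi\xi} = e^{-2\xi}(u_{\xi\xi} - 4u_{\xi} + 4u)$, $\theta_t = e^{-2\xi}u_t$.
Substituting into the PDE and dividing by $e^{-2\xi}$: $u_t = 2(u_{\xi\xi} - 4u_{\xi} + 4u) + 8(u_{\xi} - 2u) + 8u$.
The lower-order terms cancel, leaving the standard heat equation $u_t = 2u_{\xi\xi}$.
Initial data for $u$: $u(\xi,0) = e^{2\xi}\theta(\xi,0) = 2 \sin(2 \xi) + 2 \sin(3 \xi) - 2 \sin(5 \xi)$. The boundary conditions carry over: $u(0,t) = u(\pi,t) = 0$.
Solve for $u$:
  Using separation of variables $u = X(\xi)G(t)$:
  Eigenfunctions: $\sin(n\xi)$, $n = 1, 2, 3, \ldots$
  General solution: $u(\xi, t) = \sum c_n \sin(n\xi) e^{-2n^2 t}$
  Matching $u(\xi,0) = 2 \sin(2 \xi) + 2 \sin(3 \xi) - 2 \sin(5 \xi)$ term by term: $c_2=2, c_3=2, c_5=-2$.
Hence $u(\xi,t) = 2 e^{-8 t} \sin(2 \xi) + 2 e^{-18 t} \sin(3 \xi) - 2 e^{-50 t} \sin(5 \xi)$.
Transform back: $\theta(\xi,t) = e^{-2\xi}u(\xi,t)$.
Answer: $\theta(\xi, t) = 2 e^{-2 \xi} e^{-8 t} \sin(2 \xi) + 2 e^{-2 \xi} e^{-18 t} \sin(3 \xi) - 2 e^{-2 \xi} e^{-50 t} \sin(5 \xi)$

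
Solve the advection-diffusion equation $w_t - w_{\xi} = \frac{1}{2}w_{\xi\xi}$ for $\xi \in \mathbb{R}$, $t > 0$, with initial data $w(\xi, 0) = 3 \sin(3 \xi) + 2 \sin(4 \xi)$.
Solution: Change to a moving frame: let $\eta = \xi + t$, $\sigma = t$ and write $w(\xi,t) = u(\eta,\sigma)$.
By the chain rule $w_t = u_{\sigma} + u_{\eta}$, $w_{\xi} = u_{\eta}$, $w_{\xi\xi} = u_{\eta\eta}$.
Then $w_t - w_{\xi} = u_{\sigma}$: the advection term cancels and the PDE becomes the heat equation $u_{\sigma} = \frac{1}{2}u_{\eta\eta}$ on $\eta \in \mathbb{R}$.
Initial data: $u(\eta,0) = w(\eta,0) = 3 \sin(3 \eta) + 2 \sin(4 \eta)$.
On $\eta \in \mathbb{R}$ each mode satisfies $(\sin(n\eta))'' = -n^2 \sin(n\eta)$, so $e^{-n^2\sigma/2} \sin(n\eta)$ solves the heat equation; by superposition $u(\eta,\sigma) = \sum c_n e^{-n^2\sigma/2} \sin(n\eta)$.
Reading off the coefficients: $c_3=3, c_4=2$, so $u(\eta,\sigma) = 2 e^{-8 \sigma} \sin(4 \eta) + 3 e^{-9 \sigma/2} \sin(3 \eta)$.
Substituting back $\eta = \xi + t$, $\sigma = t$: $w(\xi,t) = u(\xi + t, t)$.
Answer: $w(\xi, t) = 2 e^{-8 t} \sin(4 \xi + 4 t) + 3 e^{-9 t/2} \sin(3 \xi + 3 t)$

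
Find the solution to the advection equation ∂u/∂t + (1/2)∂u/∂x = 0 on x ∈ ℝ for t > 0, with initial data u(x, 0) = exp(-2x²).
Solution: By characteristics (dx/dt = 1/2), u(x,t) = f(x - (1/2)t) with f = u(·, 0).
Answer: u(x, t) = exp(-2(-t/2 + x)²)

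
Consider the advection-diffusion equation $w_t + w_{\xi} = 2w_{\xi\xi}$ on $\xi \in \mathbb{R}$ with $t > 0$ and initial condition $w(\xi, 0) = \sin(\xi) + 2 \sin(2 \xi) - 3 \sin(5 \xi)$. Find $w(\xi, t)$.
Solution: Change to a moving frame: let $\eta = \xi - t$, $\sigma = t$ and write $w(\xi,t) = u(\eta,\sigma)$.
By the chain rule $w_t = u_{\sigma} - u_{\eta}$, $w_{\xi} = u_{\eta}$, $w_{\xi\xi} = u_{\eta\eta}$.
Then $w_t + w_{\xi} = u_{\sigma}$: the advection term cancels and the PDE becomes the heat equation $u_{\sigma} = 2u_{\eta\eta}$ on $\eta \in \mathbb{R}$.
Initial data: $u(\eta,0) = w(\eta,0) = \sin(\eta) + 2 \sin(2 \eta) - 3 \sin(5 \eta)$.
On $\eta \in \mathbb{R}$ each mode satisfies $(\sin(n\eta))'' = -n^2 \sin(n\eta)$, so $e^{-2n^2\sigma} \sin(n\eta)$ solves the heat equation; by superposition $u(\eta,\sigma) = \sum c_n e^{-2n^2\sigma} \sin(n\eta)$.
Reading off the coefficients: $c_1=1, c_2=2, c_5=-3$, so $u(\eta,\sigma) = e^{-2 \sigma} \sin(\eta) + 2 e^{-8 \sigma} \sin(2 \eta) - 3 e^{-50 \sigma} \sin(5 \eta)$.
Substituting back $\eta = \xi - t$, $\sigma = t$: $w(\xi,t) = u(\xi - t, t)$.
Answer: $w(\xi, t) = e^{-2 t} \sin(\xi - t) + 2 e^{-8 t} \sin(2 \xi - 2 t) - 3 e^{-50 t} \sin(5 \xi - 5 t)$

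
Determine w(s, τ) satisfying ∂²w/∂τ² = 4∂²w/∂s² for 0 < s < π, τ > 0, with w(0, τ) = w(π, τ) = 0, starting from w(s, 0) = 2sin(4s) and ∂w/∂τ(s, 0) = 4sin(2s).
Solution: Using separation of variables w = X(s)T(τ):
Eigenfunctions: sin(ns), n = 1, 2, 3, ...
General solution: w(s, τ) = Σ [A_n cos(2n τ) + B_n sin(2n τ)] sin(ns)
From w(s,0) = 2sin(4s): A_4=2. From w_τ(s,0) = 4sin(2s), using w_τ(s,0) = Σ ω_n B_n sin(ns) with ω_n = 2n: B_2 = 4/4 = 1.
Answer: w(s, τ) = sin(2s)sin(4τ) + 2sin(4s)cos(8τ)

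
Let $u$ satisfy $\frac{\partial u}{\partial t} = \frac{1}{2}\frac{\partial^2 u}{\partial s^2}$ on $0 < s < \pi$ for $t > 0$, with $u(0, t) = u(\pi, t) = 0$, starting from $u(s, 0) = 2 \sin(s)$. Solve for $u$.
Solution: Separating variables: $u = \sum c_n e^{-n^2t/2} \sin(ns)$. From $u(s,0) = 2 \sin(s)$: $c_1=2$.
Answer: $u(s, t) = 2 e^{-t/2} \sin(s)$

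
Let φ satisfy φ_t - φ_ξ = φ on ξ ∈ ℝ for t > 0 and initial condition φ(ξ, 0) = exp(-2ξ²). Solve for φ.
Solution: Substitute φ = exp(t)u, i.e. u = exp(-t)φ.
By the product rule, φ_t = exp(t)(u_t + u), φ_ξ = exp(t)u_ξ.
Substituting into the PDE and dividing by exp(t): u_t + u - u_ξ = u.
The lower-order terms cancel, leaving the standard advection equation u_t - u_ξ = 0.
Initial data for u: u(ξ,0) = φ(ξ,0) = exp(-2ξ²).
Solve for u:
  By method of characteristics (waves move left with speed 1):
  Along characteristics ξ + t = const, u is constant, so u(ξ,t) = f(ξ + t) with f = u(·, 0).
Hence u(ξ,t) = exp(-2(t + ξ)²).
Transform back: φ(ξ,t) = exp(t)u(ξ,t).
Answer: φ(ξ, t) = exp(t)exp(-2(t + ξ)²)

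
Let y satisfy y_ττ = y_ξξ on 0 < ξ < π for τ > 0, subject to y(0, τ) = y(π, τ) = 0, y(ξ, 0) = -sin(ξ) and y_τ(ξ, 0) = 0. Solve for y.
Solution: Separating variables: y = Σ [A_n cos(ω_n τ) + B_n sin(ω_n τ)] sin(nξ), ω_n = n. From ICs: A_1=-1.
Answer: y(ξ, τ) = -sin(ξ)cos(τ)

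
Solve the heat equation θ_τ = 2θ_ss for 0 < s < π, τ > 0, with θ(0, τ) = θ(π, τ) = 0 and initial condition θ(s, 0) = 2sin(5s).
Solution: Separating variables: θ = Σ c_n exp(-2n²τ) sin(ns). From θ(s,0) = 2sin(5s): c_5=2.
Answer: θ(s, τ) = 2exp(-50τ)sin(5s)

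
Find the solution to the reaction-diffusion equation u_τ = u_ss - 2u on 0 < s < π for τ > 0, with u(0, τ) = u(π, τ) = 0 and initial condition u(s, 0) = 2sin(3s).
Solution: Substitute u = exp(-2τ)w, i.e. w = exp(2τ)u.
By the product rule, u_τ = exp(-2τ)(w_τ - 2w), u_ss = exp(-2τ)w_ss.
Substituting into the PDE and dividing by exp(-2τ): w_τ - 2w = w_ss - 2w.
The lower-order terms cancel, leaving the standard heat equation w_τ = w_ss.
Initial data for w: w(s,0) = u(s,0) = 2sin(3s). The boundary conditions carry over: w(0,τ) = w(π,τ) = 0.
Solve for w:
  Using separation of variables w = X(s)T(τ):
  Eigenfunctions: sin(ns), n = 1, 2, 3, ...
  General solution: w(s, τ) = Σ c_n sin(ns) exp(-n² τ)
  Matching w(s,0) = 2sin(3s) term by term: c_3=2.
Hence w(s,τ) = 2exp(-9τ)sin(3s).
Transform back: u(s,τ) = exp(-2τ)w(s,τ).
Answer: u(s, τ) = 2exp(-11τ)sin(3s)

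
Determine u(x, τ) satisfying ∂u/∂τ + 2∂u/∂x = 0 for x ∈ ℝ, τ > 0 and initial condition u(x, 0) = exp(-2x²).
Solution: By characteristics (dx/dτ = 2), u(x,τ) = f(x - 2τ) with f = u(·, 0).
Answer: u(x, τ) = exp(-2(x - 2τ)²)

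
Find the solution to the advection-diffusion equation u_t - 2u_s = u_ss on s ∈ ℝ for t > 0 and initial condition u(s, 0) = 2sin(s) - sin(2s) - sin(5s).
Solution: Moving frame: η = s + 2t, σ = t, u = w(η,σ), so u_t = w_σ + 2w_η and u_ss = w_ηη.
Hence u_t - 2u_s = w_σ and the PDE becomes the heat equation w_σ = w_ηη on η ∈ ℝ.
Initial data: w(η,0) = u(η,0) = 2sin(η) - sin(2η) - sin(5η). Each mode sin(nη) decays as exp(-n²σ) on ℝ, so w(η,σ) = Σ c_n exp(-n²σ) sin(nη) with c_1=2, c_2=-1, c_5=-1: w(η,σ) = 2exp(-σ)sin(η) - exp(-4σ)sin(2η) - exp(-25σ)sin(5η).
Substituting back: u(s,t) = w(s + 2t, t).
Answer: u(s, t) = 2exp(-t)sin(s + 2t) - exp(-4t)sin(2s + 4t) - exp(-25t)sin(5s + 10t)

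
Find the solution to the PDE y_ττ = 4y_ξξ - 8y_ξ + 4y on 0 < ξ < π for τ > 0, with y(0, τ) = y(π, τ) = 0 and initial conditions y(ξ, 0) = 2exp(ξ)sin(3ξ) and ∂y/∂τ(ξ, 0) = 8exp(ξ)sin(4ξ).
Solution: Substitute y = exp(ξ)u.
Then y_ξ = exp(ξ)(u_ξ + u), y_ξξ = exp(ξ)(u_ξξ + 2u_ξ + u), y_ττ = exp(ξ)u_ττ; substituting and dividing by exp(ξ), the lower-order terms cancel: u_ττ = 4u_ξξ (standard wave equation).
Data for u: u(ξ,0) = exp(-ξ)y(ξ,0) = 2sin(3ξ); u_τ(ξ,0) = exp(-ξ)y_τ(ξ,0) = 8sin(4ξ). The boundary conditions carry over: u(0,τ) = u(π,τ) = 0.
Separating variables: u = Σ [A_n cos(ω_n τ) + B_n sin(ω_n τ)] sin(nξ), ω_n = 2n. From ICs (B_n = velocity coefficient / ω_n): A_3=2, B_4=1.
So u(ξ,τ) = 2sin(3ξ)cos(6τ) + sin(4ξ)sin(8τ), and y(ξ,τ) = exp(ξ)u(ξ,τ).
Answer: y(ξ, τ) = 2exp(ξ)sin(3ξ)cos(6τ) + exp(ξ)sin(4ξ)sin(8τ)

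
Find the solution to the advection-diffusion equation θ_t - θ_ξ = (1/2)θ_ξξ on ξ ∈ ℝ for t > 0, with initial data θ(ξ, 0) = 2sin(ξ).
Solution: Change to a moving frame: let η = ξ + t, σ = t and write θ(ξ,t) = u(η,σ).
By the chain rule θ_t = u_σ + u_η, θ_ξ = u_η, θ_ξξ = u_ηη.
Then θ_t - θ_ξ = u_σ: the advection term cancels and the PDE becomes the heat equation u_σ = (1/2)u_ηη on η ∈ ℝ.
Initial data: u(η,0) = θ(η,0) = 2sin(η).
On η ∈ ℝ each mode satisfies (sin(nη))″ = -n² sin(nη), so exp(-n²σ/2) sin(nη) solves the heat equation; by superposition u(η,σ) = Σ c_n exp(-n²σ/2) sin(nη).
Reading off the coefficients: c_1=2, so u(η,σ) = 2exp(-σ/2)sin(η).
Substituting back η = ξ + t, σ = t: θ(ξ,t) = u(ξ + t, t).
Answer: θ(ξ, t) = 2exp(-t/2)sin(t + ξ)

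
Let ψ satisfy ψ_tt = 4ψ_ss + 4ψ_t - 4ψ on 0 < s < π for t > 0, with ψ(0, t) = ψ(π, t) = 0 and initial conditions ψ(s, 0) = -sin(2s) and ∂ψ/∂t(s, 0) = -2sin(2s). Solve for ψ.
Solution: Substitute ψ = exp(2t)u.
Then ψ_t = exp(2t)(u_t + 2u), ψ_tt = exp(2t)(u_tt + 4u_t + 4u), ψ_ss = exp(2t)u_ss; substituting and dividing by exp(2t), the lower-order terms cancel: u_tt = 4u_ss (standard wave equation).
Data for u: u(s,0) = ψ(s,0) = -sin(2s); u_t(s,0) = ψ_t(s,0) - 2ψ(s,0) = 0. The boundary conditions carry over: u(0,t) = u(π,t) = 0.
Separating variables: u = Σ [A_n cos(ω_n t) + B_n sin(ω_n t)] sin(ns), ω_n = 2n. From ICs: A_2=-1.
So u(s,t) = -sin(2s)cos(4t), and ψ(s,t) = exp(2t)u(s,t).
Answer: ψ(s, t) = -exp(2t)sin(2s)cos(4t)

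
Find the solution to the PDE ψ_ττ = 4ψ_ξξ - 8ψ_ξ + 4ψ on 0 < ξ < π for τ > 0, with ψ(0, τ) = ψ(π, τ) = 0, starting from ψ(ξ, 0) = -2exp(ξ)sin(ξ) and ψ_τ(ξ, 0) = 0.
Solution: Substitute ψ = exp(ξ)u.
Then ψ_ξ = exp(ξ)(u_ξ + u), ψ_ξξ = exp(ξ)(u_ξξ + 2u_ξ + u), ψ_ττ = exp(ξ)u_ττ; substituting and dividing by exp(ξ), the lower-order terms cancel: u_ττ = 4u_ξξ (standard wave equation).
Data for u: u(ξ,0) = exp(-ξ)ψ(ξ,0) = -2sin(ξ); u_τ(ξ,0) = exp(-ξ)ψ_τ(ξ,0) = 0. The boundary conditions carry over: u(0,τ) = u(π,τ) = 0.
Separating variables: u = Σ [A_n cos(ω_n τ) + B_n sin(ω_n τ)] sin(nξ), ω_n = 2n. From ICs: A_1=-2.
So u(ξ,τ) = -2sin(ξ)cos(2τ), and ψ(ξ,τ) = exp(ξ)u(ξ,τ).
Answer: ψ(ξ, τ) = -2exp(ξ)sin(ξ)cos(2τ)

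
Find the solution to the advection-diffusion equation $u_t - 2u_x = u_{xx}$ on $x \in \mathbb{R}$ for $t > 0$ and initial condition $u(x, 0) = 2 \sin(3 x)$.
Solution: Moving frame: $\eta = x + 2t$, $\sigma = t$, $u = w(\eta,\sigma)$, so $u_t = w_{\sigma} + 2w_{\eta}$ and $u_{xx} = w_{\eta\eta}$.
Hence $u_t - 2u_x = w_{\sigma}$ and the PDE becomes the heat equation $w_{\sigma} = w_{\eta\eta}$ on $\eta \in \mathbb{R}$.
Initial data: $w(\eta,0) = u(\eta,0) = 2 \sin(3 \eta)$. Each mode $\sin(n\eta)$ decays as $e^{-n^2\sigma}$ on $\mathbb{R}$, so $w(\eta,\sigma) = \sum c_n e^{-n^2\sigma} \sin(n\eta)$ with $c_3=2$: $w(\eta,\sigma) = 2 e^{-9 \sigma} \sin(3 \eta)$.
Substituting back: $u(x,t) = w(x + 2t, t)$.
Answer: $u(x, t) = 2 e^{-9 t} \sin(6 t + 3 x)$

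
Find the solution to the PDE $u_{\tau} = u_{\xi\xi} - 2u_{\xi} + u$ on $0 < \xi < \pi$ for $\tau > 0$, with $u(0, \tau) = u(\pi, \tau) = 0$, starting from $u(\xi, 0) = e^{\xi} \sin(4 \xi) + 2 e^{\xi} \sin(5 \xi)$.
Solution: Substitute $u = e^{\xi}w$, i.e. $w = e^{-\xi}u$.
By the product rule, $u_{\xi} = e^{\xi}(w_{\xi} + w)$, $u_{\xi\xi} = e^{\xi}(w_{\xi\xi} + 2w_{\xi} + w)$, $u_{\tau} = e^{\xi}w_{\tau}$.
Substituting into the PDE and dividing by $e^{\xi}$: $w_{\tau} = (w_{\xi\xi} + 2w_{\xi} + w) - 2(w_{\xi} + w) + w$.
The lower-order terms cancel, leaving the standard heat equation $w_{\tau} = w_{\xi\xi}$.
Initial data for $w$: $w(\xi,0) = e^{-\xi}u(\xi,0) = \sin(4 \xi) + 2 \sin(5 \xi)$. The boundary conditions carry over: $w(0,\tau) = w(\pi,\tau) = 0$.
Solve for $w$:
  Using separation of variables $w = X(\xi)T(\tau)$:
  Eigenfunctions: $\sin(n\xi)$, $n = 1, 2, 3, \ldots$
  General solution: $w(\xi, \tau) = \sum c_n \sin(n\xi) e^{-n^2 \tau}$
  Matching $w(\xi,0) = \sin(4 \xi) + 2 \sin(5 \xi)$ term by term: $c_4=1, c_5=2$.
Hence $w(\xi,\tau) = e^{-16 \tau} \sin(4 \xi) + 2 e^{-25 \tau} \sin(5 \xi)$.
Transform back: $u(\xi,\tau) = e^{\xi}w(\xi,\tau)$.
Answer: $u(\xi, \tau) = e^{-16 \tau} e^{\xi} \sin(4 \xi) + 2 e^{-25 \tau} e^{\xi} \sin(5 \xi)$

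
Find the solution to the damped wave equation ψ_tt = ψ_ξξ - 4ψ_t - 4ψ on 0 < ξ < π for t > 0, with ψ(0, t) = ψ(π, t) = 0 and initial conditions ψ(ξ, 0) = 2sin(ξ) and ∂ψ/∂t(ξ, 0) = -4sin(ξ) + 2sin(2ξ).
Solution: Substitute ψ = exp(-2t)u.
Then ψ_t = exp(-2t)(u_t - 2u), ψ_tt = exp(-2t)(u_tt - 4u_t + 4u), ψ_ξξ = exp(-2t)u_ξξ; substituting and dividing by exp(-2t), the lower-order terms cancel: u_tt = u_ξξ (standard wave equation).
Data for u: u(ξ,0) = ψ(ξ,0) = 2sin(ξ); u_t(ξ,0) = ψ_t(ξ,0) + 2ψ(ξ,0) = 2sin(2ξ). The boundary conditions carry over: u(0,t) = u(π,t) = 0.
Separating variables: u = Σ [A_n cos(ω_n t) + B_n sin(ω_n t)] sin(nξ), ω_n = n. From ICs (B_n = velocity coefficient / ω_n): A_1=2, B_2=1.
So u(ξ,t) = sin(2t)sin(2ξ) + 2sin(ξ)cos(t), and ψ(ξ,t) = exp(-2t)u(ξ,t).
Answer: ψ(ξ, t) = exp(-2t)sin(2t)sin(2ξ) + 2exp(-2t)sin(ξ)cos(t)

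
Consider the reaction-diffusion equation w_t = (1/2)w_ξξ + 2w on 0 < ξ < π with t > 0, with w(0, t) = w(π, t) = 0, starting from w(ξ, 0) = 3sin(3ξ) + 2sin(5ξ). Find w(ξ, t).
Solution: Substitute w = exp(2t)u.
Then w_t = exp(2t)(u_t + 2u), w_ξξ = exp(2t)u_ξξ; substituting and dividing by exp(2t), the lower-order terms cancel: u_t = (1/2)u_ξξ (standard heat equation).
Data for u: u(ξ,0) = w(ξ,0) = 3sin(3ξ) + 2sin(5ξ). The boundary conditions carry over: u(0,t) = u(π,t) = 0.
Separating variables: u = Σ c_n exp(-n²t/2) sin(nξ). From u(ξ,0) = 3sin(3ξ) + 2sin(5ξ): c_3=3, c_5=2.
So u(ξ,t) = 3exp(-9t/2)sin(3ξ) + 2exp(-25t/2)sin(5ξ), and w(ξ,t) = exp(2t)u(ξ,t).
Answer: w(ξ, t) = 3exp(-5t/2)sin(3ξ) + 2exp(-21t/2)sin(5ξ)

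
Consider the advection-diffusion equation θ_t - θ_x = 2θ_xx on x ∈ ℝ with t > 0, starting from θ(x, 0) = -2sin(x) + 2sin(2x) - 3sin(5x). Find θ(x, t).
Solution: Change to a moving frame: let η = x + t, σ = t and write θ(x,t) = u(η,σ).
By the chain rule θ_t = u_σ + u_η, θ_x = u_η, θ_xx = u_ηη.
Then θ_t - θ_x = u_σ: the advection term cancels and the PDE becomes the heat equation u_σ = 2u_ηη on η ∈ ℝ.
Initial data: u(η,0) = θ(η,0) = -2sin(η) + 2sin(2η) - 3sin(5η).
On η ∈ ℝ each mode satisfies (sin(nη))″ = -n² sin(nη), so exp(-2n²σ) sin(nη) solves the heat equation; by superposition u(η,σ) = Σ c_n exp(-2n²σ) sin(nη).
Reading off the coefficients: c_1=-2, c_2=2, c_5=-3, so u(η,σ) = -2exp(-2σ)sin(η) + 2exp(-8σ)sin(2η) - 3exp(-50σ)sin(5η).
Substituting back η = x + t, σ = t: θ(x,t) = u(x + t, t).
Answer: θ(x, t) = -2exp(-2t)sin(t + x) + 2exp(-8t)sin(2t + 2x) - 3exp(-50t)sin(5t + 5x)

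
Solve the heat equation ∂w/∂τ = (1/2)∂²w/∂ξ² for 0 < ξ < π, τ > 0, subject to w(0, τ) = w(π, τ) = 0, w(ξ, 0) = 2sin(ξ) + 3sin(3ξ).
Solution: Separating variables: w = Σ c_n exp(-n²τ/2) sin(nξ). From w(ξ,0) = 2sin(ξ) + 3sin(3ξ): c_1=2, c_3=3.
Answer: w(ξ, τ) = 2exp(-τ/2)sin(ξ) + 3exp(-9τ/2)sin(3ξ)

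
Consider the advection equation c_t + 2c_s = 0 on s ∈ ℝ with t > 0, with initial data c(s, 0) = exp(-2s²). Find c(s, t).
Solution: By method of characteristics (waves move right with speed 2):
Along characteristics s - 2t = const, c is constant, so c(s,t) = f(s - 2t) with f = c(·, 0).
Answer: c(s, t) = exp(-2(s - 2t)²)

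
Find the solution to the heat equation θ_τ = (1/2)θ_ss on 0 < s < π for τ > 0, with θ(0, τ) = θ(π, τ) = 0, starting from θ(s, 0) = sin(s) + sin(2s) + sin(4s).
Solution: Using separation of variables θ = X(s)G(τ):
Eigenfunctions: sin(ns), n = 1, 2, 3, ...
General solution: θ(s, τ) = Σ c_n sin(ns) exp(-n² τ/2)
Matching θ(s,0) = sin(s) + sin(2s) + sin(4s) term by term: c_1=1, c_2=1, c_4=1.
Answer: θ(s, τ) = exp(-2τ)sin(2s) + exp(-8τ)sin(4s) + exp(-τ/2)sin(s)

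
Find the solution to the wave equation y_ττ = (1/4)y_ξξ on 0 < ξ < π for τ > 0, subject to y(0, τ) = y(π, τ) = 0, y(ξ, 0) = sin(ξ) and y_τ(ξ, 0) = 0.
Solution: Separating variables: y = Σ [A_n cos(ω_n τ) + B_n sin(ω_n τ)] sin(nξ), ω_n = n/2. From ICs: A_1=1.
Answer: y(ξ, τ) = sin(ξ)cos(τ/2)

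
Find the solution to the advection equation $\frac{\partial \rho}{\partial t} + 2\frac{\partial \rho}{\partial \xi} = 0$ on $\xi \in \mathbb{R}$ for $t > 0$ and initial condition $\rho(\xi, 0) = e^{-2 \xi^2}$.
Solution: By characteristics ($d\xi/dt = 2$), $\rho(\xi,t) = f(\xi - 2t)$ with $f = \rho( \cdot , 0)$.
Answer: $\rho(\xi, t) = e^{-2 (\xi - 2 t)^2}$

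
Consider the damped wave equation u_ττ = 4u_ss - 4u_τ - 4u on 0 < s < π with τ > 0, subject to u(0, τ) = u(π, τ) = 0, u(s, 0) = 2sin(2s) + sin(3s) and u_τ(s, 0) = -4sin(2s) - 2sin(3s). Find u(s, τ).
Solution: Substitute u = exp(-2τ)w.
Then u_τ = exp(-2τ)(w_τ - 2w), u_ττ = exp(-2τ)(w_ττ - 4w_τ + 4w), u_ss = exp(-2τ)w_ss; substituting and dividing by exp(-2τ), the lower-order terms cancel: w_ττ = 4w_ss (standard wave equation).
Data for w: w(s,0) = u(s,0) = 2sin(2s) + sin(3s); w_τ(s,0) = u_τ(s,0) + 2u(s,0) = 0. The boundary conditions carry over: w(0,τ) = w(π,τ) = 0.
Separating variables: w = Σ [A_n cos(ω_n τ) + B_n sin(ω_n τ)] sin(ns), ω_n = 2n. From ICs: A_2=2, A_3=1.
So w(s,τ) = 2sin(2s)cos(4τ) + sin(3s)cos(6τ), and u(s,τ) = exp(-2τ)w(s,τ).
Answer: u(s, τ) = 2exp(-2τ)sin(2s)cos(4τ) + exp(-2τ)sin(3s)cos(6τ)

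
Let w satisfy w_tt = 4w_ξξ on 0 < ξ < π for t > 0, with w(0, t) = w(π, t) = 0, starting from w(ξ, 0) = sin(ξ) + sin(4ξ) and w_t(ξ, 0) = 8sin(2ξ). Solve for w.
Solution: Separating variables: w = Σ [A_n cos(ω_n t) + B_n sin(ω_n t)] sin(nξ), ω_n = 2n. From ICs (B_n = velocity coefficient / ω_n): A_1=1, A_4=1, B_2=2.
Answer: w(ξ, t) = 2sin(4t)sin(2ξ) + sin(ξ)cos(2t) + sin(4ξ)cos(8t)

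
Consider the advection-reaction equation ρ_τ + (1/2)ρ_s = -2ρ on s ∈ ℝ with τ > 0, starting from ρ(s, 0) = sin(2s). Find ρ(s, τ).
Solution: Substitute ρ = exp(-2τ)u.
Then ρ_τ = exp(-2τ)(u_τ - 2u), ρ_s = exp(-2τ)u_s; substituting and dividing by exp(-2τ), the lower-order terms cancel: u_τ + (1/2)u_s = 0 (standard advection equation).
Data for u: u(s,0) = ρ(s,0) = sin(2s).
By characteristics (ds/dτ = 1/2), u(s,τ) = f(s - (1/2)τ) with f = u(·, 0).
So u(s,τ) = sin(2s - τ), and ρ(s,τ) = exp(-2τ)u(s,τ).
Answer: ρ(s, τ) = exp(-2τ)sin(2s - τ)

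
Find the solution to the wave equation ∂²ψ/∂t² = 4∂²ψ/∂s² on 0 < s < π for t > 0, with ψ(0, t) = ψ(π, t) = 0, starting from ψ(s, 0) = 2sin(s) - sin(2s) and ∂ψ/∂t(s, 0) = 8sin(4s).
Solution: Using separation of variables ψ = X(s)T(t):
Eigenfunctions: sin(ns), n = 1, 2, 3, ...
General solution: ψ(s, t) = Σ [A_n cos(2n t) + B_n sin(2n t)] sin(ns)
From ψ(s,0) = 2sin(s) - sin(2s): A_1=2, A_2=-1. From ψ_t(s,0) = 8sin(4s), using ψ_t(s,0) = Σ ω_n B_n sin(ns) with ω_n = 2n: B_4 = 8/8 = 1.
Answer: ψ(s, t) = 2sin(s)cos(2t) - sin(2s)cos(4t) + sin(4s)sin(8t)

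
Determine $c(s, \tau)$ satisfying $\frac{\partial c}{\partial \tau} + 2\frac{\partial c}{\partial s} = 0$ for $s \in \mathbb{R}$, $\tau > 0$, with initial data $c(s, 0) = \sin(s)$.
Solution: By characteristics ($ds/d\tau = 2$), $c(s,\tau) = f(s - 2\tau)$ with $f = c( \cdot , 0)$.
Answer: $c(s, \tau) = - \sin(2 \tau - s)$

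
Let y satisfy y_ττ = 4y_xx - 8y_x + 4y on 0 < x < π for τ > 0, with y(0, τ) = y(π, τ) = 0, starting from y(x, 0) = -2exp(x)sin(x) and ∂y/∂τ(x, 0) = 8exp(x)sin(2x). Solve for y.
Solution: Substitute y = exp(x)u.
Then y_x = exp(x)(u_x + u), y_xx = exp(x)(u_xx + 2u_x + u), y_ττ = exp(x)u_ττ; substituting and dividing by exp(x), the lower-order terms cancel: u_ττ = 4u_xx (standard wave equation).
Data for u: u(x,0) = exp(-x)y(x,0) = -2sin(x); u_τ(x,0) = exp(-x)y_τ(x,0) = 8sin(2x). The boundary conditions carry over: u(0,τ) = u(π,τ) = 0.
Separating variables: u = Σ [A_n cos(ω_n τ) + B_n sin(ω_n τ)] sin(nx), ω_n = 2n. From ICs (B_n = velocity coefficient / ω_n): A_1=-2, B_2=2.
So u(x,τ) = -2sin(x)cos(2τ) + 2sin(2x)sin(4τ), and y(x,τ) = exp(x)u(x,τ).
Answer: y(x, τ) = -2exp(x)sin(x)cos(2τ) + 2exp(x)sin(2x)sin(4τ)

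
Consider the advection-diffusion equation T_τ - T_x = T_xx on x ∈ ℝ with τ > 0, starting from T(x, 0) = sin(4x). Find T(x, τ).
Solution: Change to a moving frame: let η = x + τ, σ = τ and write T(x,τ) = u(η,σ).
By the chain rule T_τ = u_σ + u_η, T_x = u_η, T_xx = u_ηη.
Then T_τ - T_x = u_σ: the advection term cancels and the PDE becomes the heat equation u_σ = u_ηη on η ∈ ℝ.
Initial data: u(η,0) = T(η,0) = sin(4η).
On η ∈ ℝ each mode satisfies (sin(nη))″ = -n² sin(nη), so exp(-n²σ) sin(nη) solves the heat equation; by superposition u(η,σ) = Σ c_n exp(-n²σ) sin(nη).
Reading off the coefficients: c_4=1, so u(η,σ) = exp(-16σ)sin(4η).
Substituting back η = x + τ, σ = τ: T(x,τ) = u(x + τ, τ).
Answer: T(x, τ) = exp(-16τ)sin(4x + 4τ)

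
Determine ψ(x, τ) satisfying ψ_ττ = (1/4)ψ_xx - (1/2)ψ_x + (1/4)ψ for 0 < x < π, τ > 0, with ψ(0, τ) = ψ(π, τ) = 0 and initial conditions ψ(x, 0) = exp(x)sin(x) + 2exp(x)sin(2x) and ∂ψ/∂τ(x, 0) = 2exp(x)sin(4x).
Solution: Substitute ψ = exp(x)u.
Then ψ_x = exp(x)(u_x + u), ψ_xx = exp(x)(u_xx + 2u_x + u), ψ_ττ = exp(x)u_ττ; substituting and dividing by exp(x), the lower-order terms cancel: u_ττ = (1/4)u_xx (standard wave equation).
Data for u: u(x,0) = exp(-x)ψ(x,0) = sin(x) + 2sin(2x); u_τ(x,0) = exp(-x)ψ_τ(x,0) = 2sin(4x). The boundary conditions carry over: u(0,τ) = u(π,τ) = 0.
Separating variables: u = Σ [A_n cos(ω_n τ) + B_n sin(ω_n τ)] sin(nx), ω_n = n/2. From ICs (B_n = velocity coefficient / ω_n): A_1=1, A_2=2, B_4=1.
So u(x,τ) = sin(x)cos(τ/2) + 2sin(2x)cos(τ) + sin(4x)sin(2τ), and ψ(x,τ) = exp(x)u(x,τ).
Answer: ψ(x, τ) = exp(x)sin(x)cos(τ/2) + 2exp(x)sin(2x)cos(τ) + exp(x)sin(4x)sin(2τ)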